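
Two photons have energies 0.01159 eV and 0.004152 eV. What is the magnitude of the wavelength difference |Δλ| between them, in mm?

0.192 mm

Using λ = hc/E: λ₁ = 1.0698e-4 m, λ₂ = 2.9861e-4 m.
|Δλ| = |1.0698e-4 − 2.9861e-4| = 1.92e-4 m = 0.192 mm.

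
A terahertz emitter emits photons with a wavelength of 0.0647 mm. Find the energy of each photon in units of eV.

First convert: λ = 0.0647 mm = 6.47 × 10^-5 m.
The photon relation is E = hc/λ, giving E = 3.070 × 10^-21 J.
Converting to eV: E = 0.01916 eV ≈ 0.0192 eV.

0.0192 eV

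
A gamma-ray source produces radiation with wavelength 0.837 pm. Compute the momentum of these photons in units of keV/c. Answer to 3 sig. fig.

1480 keV/c

First convert: λ = 0.837 pm = 8.37e-13 m.
The photon relation is p = h/λ, giving p = 7.916e-22 kg·m/s.
Converting to keV/c: p = 1481 keV/c ≈ 1480 keV/c.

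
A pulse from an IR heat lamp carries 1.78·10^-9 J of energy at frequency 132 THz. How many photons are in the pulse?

Per-photon energy: E = 8.746·10^-20 J (from frequency = 132 THz).
N = E_total / E_photon = 1.78·10^-9 J / 8.746·10^-20 J = 2.04·10^10.

2.04·10^10 photons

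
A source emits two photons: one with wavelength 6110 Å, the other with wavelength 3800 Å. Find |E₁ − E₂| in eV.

1.23 eV

Using E = hc/λ: E₁ = 3.251e-19 J, E₂ = 5.227e-19 J.
|ΔE| = |3.251e-19 − 5.227e-19| = 1.98e-19 J = 1.23 eV.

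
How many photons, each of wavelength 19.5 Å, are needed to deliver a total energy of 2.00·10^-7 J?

Per-photon energy: E = 1.019·10^-16 J (from wavelength = 19.5 Å).
N = E_total / E_photon = 2.00·10^-7 J / 1.019·10^-16 J = 1.96·10^9.

1.96·10^9 photons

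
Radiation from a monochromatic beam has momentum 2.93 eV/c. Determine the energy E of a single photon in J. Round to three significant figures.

Take c = 2.99792458e8 m/s, 1 eV = 1.602176634e-19 J.
Convert to SI: p = 2.93 eV/c = 1.5659e-27 kg·m/s.
For a photon E = pc, so E = 4.694e-19 J.
So E ≈ 4.69e-19 J.

4.69e-19 J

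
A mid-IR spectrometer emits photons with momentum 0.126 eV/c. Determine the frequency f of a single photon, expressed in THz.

30.5 THz

Take h = 6.62607015e-34 J·s, c = 2.99792458e8 m/s, 1 eV = 1.602176634e-19 J.
First convert: p = 0.126 eV/c = 6.7338e-29 kg·m/s.
For a photon f = pc/h, so f = 3.047e13 Hz.
Converting to THz: f = 30.47 THz ≈ 30.5 THz.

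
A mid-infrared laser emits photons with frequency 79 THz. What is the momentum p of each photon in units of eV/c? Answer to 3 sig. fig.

(h = 6.62607015 × 10^-34 J·s, c = 2.99792458 × 10^8 m/s, 1 eV = 1.602176634 × 10^-19 J.)
Convert to SI: f = 79 THz = 7.9 × 10^13 Hz.
Apply p = hf/c: p = 1.746 × 10^-28 kg·m/s.
Converting to eV/c: p = 0.3267 eV/c ≈ 0.327 eV/c.

0.327 eV/c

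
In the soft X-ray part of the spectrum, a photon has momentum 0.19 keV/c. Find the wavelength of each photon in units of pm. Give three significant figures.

(h = 6.62607015e-34 J·s, c = 2.99792458e8 m/s, 1 eV = 1.602176634e-19 J.)
First convert: p = 0.19 keV/c = 1.0154e-25 kg·m/s.
Since λ = h/p for a photon, λ = 6.525e-9 m.
Converting to pm: λ = 6525 pm ≈ 6530 pm.

6530 pm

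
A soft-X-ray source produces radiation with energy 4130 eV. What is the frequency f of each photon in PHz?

(h = 6.62607015 × 10^-34 J·s, 1 eV = 1.602176634 × 10^-19 J.)
In SI units: E = 4130 eV = 6.6170 × 10^-16 J.
Apply f = E/h: f = 9.986 × 10^17 Hz.
Converting to PHz: f = 998.6 PHz ≈ 999 PHz.

999 PHz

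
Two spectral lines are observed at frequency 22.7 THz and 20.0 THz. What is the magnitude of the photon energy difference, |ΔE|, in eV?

0.0112 eV

Using E = hf: E₁ = 1.504e-20 J, E₂ = 1.325e-20 J.
|ΔE| = |1.504e-20 − 1.325e-20| = 1.79e-21 J = 0.0112 eV.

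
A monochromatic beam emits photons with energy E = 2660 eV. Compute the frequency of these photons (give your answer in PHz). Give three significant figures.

643 PHz

Convert to SI: E = 2660 eV = 4.2618 × 10^-16 J.
For a photon f = E/h, so f = 6.432 × 10^17 Hz.
Converting to PHz: f = 643.2 PHz ≈ 643 PHz.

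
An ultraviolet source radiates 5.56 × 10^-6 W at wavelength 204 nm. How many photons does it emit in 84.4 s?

Total energy: E_total = P·t = 5.56 × 10^-6 × 84.4 = 4.693 × 10^-4 J.
Per-photon energy: E = 9.737 × 10^-19 J.
N = E_total / E_photon = 4.82 × 10^14.

4.82 × 10^14 photons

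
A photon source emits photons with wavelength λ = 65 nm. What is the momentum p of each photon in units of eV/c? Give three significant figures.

Convert to SI: λ = 65 nm = 6.5e-8 m.
The photon relation is p = h/λ, giving p = 1.019e-26 kg·m/s.
Converting to eV/c: p = 19.07 eV/c ≈ 19.1 eV/c.

19.1 eV/c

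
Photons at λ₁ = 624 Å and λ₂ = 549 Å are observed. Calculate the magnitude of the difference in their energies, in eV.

Using E = hc/λ: E₁ = 3.183e-18 J, E₂ = 3.618e-18 J.
|ΔE| = |3.183e-18 − 3.618e-18| = 4.35e-19 J = 2.71 eV.

2.71 eV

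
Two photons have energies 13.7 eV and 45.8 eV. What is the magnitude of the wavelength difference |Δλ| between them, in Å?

634 Å

Using λ = hc/E: λ₁ = 9.050e-8 m, λ₂ = 2.707e-8 m.
|Δλ| = |9.050e-8 − 2.707e-8| = 6.34e-8 m = 634 Å.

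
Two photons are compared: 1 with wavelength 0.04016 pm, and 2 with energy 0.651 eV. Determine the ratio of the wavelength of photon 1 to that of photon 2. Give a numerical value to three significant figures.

λ_1 = 4.016·10^-14 m (from wavelength = 0.04016 pm, via λ given directly).
λ_2 = 1.905·10^-6 m (from energy = 0.651 eV, via λ = hc/E).
Ratio = 4.016·10^-14 / 1.905·10^-6 = 2.11·10^-8.

2.11·10^-8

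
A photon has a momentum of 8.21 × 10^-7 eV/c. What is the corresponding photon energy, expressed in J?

1.32 × 10^-25 J

Convert to SI: p = 8.21 × 10^-7 eV/c = 4.3877 × 10^-34 kg·m/s.
For a photon E = pc, so E = 1.315 × 10^-25 J.
So E ≈ 1.32 × 10^-25 J.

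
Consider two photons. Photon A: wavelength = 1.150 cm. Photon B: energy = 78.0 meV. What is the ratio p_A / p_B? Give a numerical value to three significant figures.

1.38 × 10^-3

p_A = 5.762 × 10^-32 kg·m/s (from wavelength = 1.150 cm, via p = h/λ).
p_B = 4.169 × 10^-29 kg·m/s (from energy = 78.0 meV, via p = E/c).
Ratio = 5.762 × 10^-32 / 4.169 × 10^-29 = 1.38 × 10^-3.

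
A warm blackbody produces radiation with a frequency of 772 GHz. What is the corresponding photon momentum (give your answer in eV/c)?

Use h = 6.62607015 × 10^-34 J·s, c = 2.99792458 × 10^8 m/s, 1 eV = 1.602176634 × 10^-19 J.
Convert to SI: f = 772 GHz = 7.72 × 10^11 Hz.
Apply p = hf/c: p = 1.706 × 10^-30 kg·m/s.
Converting to eV/c: p = 0.003193 eV/c ≈ 3.19 × 10^-3 eV/c.

3.19 × 10^-3 eV/c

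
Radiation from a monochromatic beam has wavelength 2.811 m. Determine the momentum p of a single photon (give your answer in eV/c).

Take h = 6.62607015 × 10^-34 J·s, c = 2.99792458 × 10^8 m/s, 1 eV = 1.602176634 × 10^-19 J.
Since p = h/λ for a photon, p = 2.357 × 10^-34 kg·m/s.
Converting to eV/c: p = 4.411 × 10^-7 eV/c ≈ 4.41 × 10^-7 eV/c.

4.41 × 10^-7 eV/c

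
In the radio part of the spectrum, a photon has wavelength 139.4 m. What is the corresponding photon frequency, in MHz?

The photon relation is f = c/λ, giving f = 2.151 × 10^6 Hz.
Converting to MHz: f = 2.151 MHz ≈ 2.15 MHz.

2.15 MHz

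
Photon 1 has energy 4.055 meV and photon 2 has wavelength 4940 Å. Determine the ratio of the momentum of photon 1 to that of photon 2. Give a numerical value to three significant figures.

1.62e-3

p_1 = 2.167e-30 kg·m/s (from energy = 4.055 meV, via p = E/c).
p_2 = 1.341e-27 kg·m/s (from wavelength = 4940 Å, via p = h/λ).
Ratio = 2.167e-30 / 1.341e-27 = 1.62e-3.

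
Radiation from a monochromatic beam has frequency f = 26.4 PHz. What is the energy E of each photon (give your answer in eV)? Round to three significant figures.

109 eV

(h = 6.62607015e-34 J·s, 1 eV = 1.602176634e-19 J.)
In SI units: f = 26.4 PHz = 2.64e16 Hz.
The photon relation is E = hf, giving E = 1.749e-17 J.
Converting to eV: E = 109.2 eV ≈ 109 eV.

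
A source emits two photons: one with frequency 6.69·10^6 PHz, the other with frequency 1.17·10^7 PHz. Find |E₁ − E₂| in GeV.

Using E = hf: E₁ = 4.433·10^-12 J, E₂ = 7.753·10^-12 J.
|ΔE| = |4.433·10^-12 − 7.753·10^-12| = 3.32·10^-12 J = 0.0207 GeV.

0.0207 GeV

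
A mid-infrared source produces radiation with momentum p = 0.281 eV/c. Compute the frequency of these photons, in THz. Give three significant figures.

Use h = 6.62607015e-34 J·s, c = 2.99792458e8 m/s, 1 eV = 1.602176634e-19 J.
Convert to SI: p = 0.281 eV/c = 1.5017e-28 kg·m/s.
For a photon f = pc/h, so f = 6.795e13 Hz.
Converting to THz: f = 67.95 THz ≈ 67.9 THz.

67.9 THz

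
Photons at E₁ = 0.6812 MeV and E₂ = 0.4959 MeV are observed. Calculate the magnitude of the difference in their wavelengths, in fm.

Using λ = hc/E: λ₁ = 1.8201 × 10^-12 m, λ₂ = 2.5002 × 10^-12 m.
|Δλ| = |1.8201 × 10^-12 − 2.5002 × 10^-12| = 6.80 × 10^-13 m = 680 fm.

680 fm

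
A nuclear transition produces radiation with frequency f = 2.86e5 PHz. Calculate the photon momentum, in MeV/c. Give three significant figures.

Use h = 6.62607015e-34 J·s, c = 2.99792458e8 m/s, 1 eV = 1.602176634e-19 J.
In SI units: f = 2.86e5 PHz = 2.86e20 Hz.
Apply p = hf/c: p = 6.321e-22 kg·m/s.
Converting to MeV/c: p = 1.183 MeV/c ≈ 1.18 MeV/c.

1.18 MeV/c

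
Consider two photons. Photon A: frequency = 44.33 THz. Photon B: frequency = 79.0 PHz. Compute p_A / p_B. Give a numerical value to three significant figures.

5.61·10^-4

p_A = 9.798·10^-29 kg·m/s (from frequency = 44.33 THz, via p = hf/c).
p_B = 1.746·10^-25 kg·m/s (from frequency = 79.0 PHz, via p = hf/c).
Ratio = 9.798·10^-29 / 1.746·10^-25 = 5.61·10^-4.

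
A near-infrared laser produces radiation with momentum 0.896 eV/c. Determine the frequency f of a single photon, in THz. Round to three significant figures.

217 THz

Take h = 6.62607015e-34 J·s, c = 2.99792458e8 m/s, 1 eV = 1.602176634e-19 J.
First convert: p = 0.896 eV/c = 4.7885e-28 kg·m/s.
Since f = pc/h for a photon, f = 2.167e14 Hz.
Converting to THz: f = 216.7 THz ≈ 217 THz.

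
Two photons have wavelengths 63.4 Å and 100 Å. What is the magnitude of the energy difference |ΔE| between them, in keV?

Using E = hc/λ: E₁ = 3.133e-17 J, E₂ = 1.986e-17 J.
|ΔE| = |3.133e-17 − 1.986e-17| = 1.15e-17 J = 0.0716 keV.

0.0716 keV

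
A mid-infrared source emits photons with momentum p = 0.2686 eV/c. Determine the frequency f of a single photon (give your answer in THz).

64.9 THz

First convert: p = 0.2686 eV/c = 1.4355 × 10^-28 kg·m/s.
The photon relation is f = pc/h, giving f = 6.495 × 10^13 Hz.
Converting to THz: f = 64.95 THz ≈ 64.9 THz.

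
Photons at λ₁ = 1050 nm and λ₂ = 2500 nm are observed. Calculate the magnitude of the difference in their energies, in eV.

Using E = hc/λ: E₁ = 1.892e-19 J, E₂ = 7.946e-20 J.
|ΔE| = |1.892e-19 − 7.946e-20| = 1.10e-19 J = 0.685 eV.

0.685 eV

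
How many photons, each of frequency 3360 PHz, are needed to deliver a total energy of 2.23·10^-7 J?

1.00·10^8 photons

Per-photon energy: E = 2.226·10^-15 J (from frequency = 3360 PHz).
N = E_total / E_photon = 2.23·10^-7 J / 2.226·10^-15 J = 1.00·10^8.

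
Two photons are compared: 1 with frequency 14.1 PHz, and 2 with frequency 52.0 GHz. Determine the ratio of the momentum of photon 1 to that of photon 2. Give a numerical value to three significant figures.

2.71e5

p_1 = 3.116e-26 kg·m/s (from frequency = 14.1 PHz, via p = hf/c).
p_2 = 1.149e-31 kg·m/s (from frequency = 52.0 GHz, via p = hf/c).
Ratio = 3.116e-26 / 1.149e-31 = 2.71e5.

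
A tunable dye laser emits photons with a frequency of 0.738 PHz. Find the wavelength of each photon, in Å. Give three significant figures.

(c = 2.99792458 × 10^8 m/s.)
In SI units: f = 0.738 PHz = 7.38 × 10^14 Hz.
For a photon λ = c/f, so λ = 4.062 × 10^-7 m.
Converting to Å: λ = 4062 Å ≈ 4060 Å.

4060 Å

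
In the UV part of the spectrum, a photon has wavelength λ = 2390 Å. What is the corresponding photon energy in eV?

First convert: λ = 2390 Å = 2.39e-7 m.
Apply E = hc/λ: E = 8.311e-19 J.
Converting to eV: E = 5.188 eV ≈ 5.19 eV.

5.19 eV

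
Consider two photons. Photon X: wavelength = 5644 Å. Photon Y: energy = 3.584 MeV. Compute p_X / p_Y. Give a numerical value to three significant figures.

p_X = 1.174e-27 kg·m/s (from wavelength = 5644 Å, via p = h/λ).
p_Y = 1.915e-21 kg·m/s (from energy = 3.584 MeV, via p = E/c).
Ratio = 1.174e-27 / 1.915e-21 = 6.13e-7.

6.13e-7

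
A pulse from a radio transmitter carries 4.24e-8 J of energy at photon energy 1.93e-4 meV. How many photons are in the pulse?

1.37e18 photons

Per-photon energy: E = 3.092e-26 J (from energy = 1.93e-4 meV).
N = E_total / E_photon = 4.24e-8 J / 3.092e-26 J = 1.37e18.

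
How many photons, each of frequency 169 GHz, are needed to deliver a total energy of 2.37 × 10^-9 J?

Per-photon energy: E = 1.120 × 10^-22 J (from frequency = 169 GHz).
N = E_total / E_photon = 2.37 × 10^-9 J / 1.120 × 10^-22 J = 2.12 × 10^13.

2.12 × 10^13 photons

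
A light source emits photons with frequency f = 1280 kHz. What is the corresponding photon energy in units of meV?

5.29e-6 meV

Use h = 6.62607015e-34 J·s, 1 eV = 1.602176634e-19 J.
Convert to SI: f = 1280 kHz = 1.28e6 Hz.
Apply E = hf: E = 8.481e-28 J.
Converting to meV: E = 5.294e-6 meV ≈ 5.29e-6 meV.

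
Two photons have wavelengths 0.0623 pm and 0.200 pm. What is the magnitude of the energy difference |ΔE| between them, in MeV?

13.7 MeV

Using E = hc/λ: E₁ = 3.189e-12 J, E₂ = 9.932e-13 J.
|ΔE| = |3.189e-12 − 9.932e-13| = 2.20e-12 J = 13.7 MeV.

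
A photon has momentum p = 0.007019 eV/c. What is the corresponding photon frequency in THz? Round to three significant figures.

First convert: p = 0.007019 eV/c = 3.7512 × 10^-30 kg·m/s.
For a photon f = pc/h, so f = 1.697 × 10^12 Hz.
Converting to THz: f = 1.697 THz ≈ 1.70 THz.

1.70 THz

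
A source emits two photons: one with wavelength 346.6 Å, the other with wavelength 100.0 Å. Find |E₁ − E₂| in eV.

88.2 eV

Using E = hc/λ: E₁ = 5.7312 × 10^-18 J, E₂ = 1.9864 × 10^-17 J.
|ΔE| = |5.7312 × 10^-18 − 1.9864 × 10^-17| = 1.41 × 10^-17 J = 88.2 eV.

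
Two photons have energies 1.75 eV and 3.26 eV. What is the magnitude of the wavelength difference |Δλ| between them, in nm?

Using λ = hc/E: λ₁ = 7.085e-7 m, λ₂ = 3.803e-7 m.
|Δλ| = |7.085e-7 − 3.803e-7| = 3.28e-7 m = 328 nm.

328 nm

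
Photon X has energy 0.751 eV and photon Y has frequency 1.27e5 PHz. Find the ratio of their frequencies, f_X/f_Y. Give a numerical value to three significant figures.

f_X = 1.816e14 Hz (from energy = 0.751 eV, via f = E/h).
f_Y = 1.270e20 Hz (from frequency = 1.27e5 PHz, via f given directly).
Ratio = 1.816e14 / 1.270e20 = 1.43e-6.

1.43e-6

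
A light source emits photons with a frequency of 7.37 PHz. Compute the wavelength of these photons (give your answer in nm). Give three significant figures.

40.7 nm

Use c = 2.99792458 × 10^8 m/s.
Convert to SI: f = 7.37 PHz = 7.37 × 10^15 Hz.
For a photon λ = c/f, so λ = 4.068 × 10^-8 m.
Converting to nm: λ = 40.68 nm ≈ 40.7 nm.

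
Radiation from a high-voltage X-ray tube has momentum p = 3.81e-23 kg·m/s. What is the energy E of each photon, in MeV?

0.0713 MeV

Use c = 2.99792458e8 m/s, 1 eV = 1.602176634e-19 J.
Apply E = pc: E = 1.142e-14 J.
Converting to MeV: E = 0.07129 MeV ≈ 0.0713 MeV.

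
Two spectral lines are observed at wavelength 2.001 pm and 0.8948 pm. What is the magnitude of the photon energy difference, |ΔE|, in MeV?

Using E = hc/λ: E₁ = 9.9273·10^-14 J, E₂ = 2.2200·10^-13 J.
|ΔE| = |9.9273·10^-14 − 2.2200·10^-13| = 1.23·10^-13 J = 0.766 MeV.

0.766 MeV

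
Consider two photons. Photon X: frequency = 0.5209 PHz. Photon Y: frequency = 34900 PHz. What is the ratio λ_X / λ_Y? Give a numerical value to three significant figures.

6.70 × 10^4

λ_X = 5.755 × 10^-7 m (from frequency = 0.5209 PHz, via λ = c/f).
λ_Y = 8.590 × 10^-12 m (from frequency = 34900 PHz, via λ = c/f).
Ratio = 5.755 × 10^-7 / 8.590 × 10^-12 = 6.70 × 10^4.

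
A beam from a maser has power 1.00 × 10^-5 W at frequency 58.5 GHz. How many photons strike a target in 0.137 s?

3.53 × 10^16 photons

Total energy: E_total = P·t = 1.00 × 10^-5 × 0.137 = 1.370 × 10^-6 J.
Per-photon energy: E = 3.876 × 10^-23 J.
N = E_total / E_photon = 3.53 × 10^16.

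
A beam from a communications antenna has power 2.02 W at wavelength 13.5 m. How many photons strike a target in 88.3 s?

1.21 × 10^28 photons

Total energy: E_total = P·t = 2.02 × 88.3 = 178.4 J.
Per-photon energy: E = 1.471 × 10^-26 J.
N = E_total / E_photon = 1.21 × 10^28.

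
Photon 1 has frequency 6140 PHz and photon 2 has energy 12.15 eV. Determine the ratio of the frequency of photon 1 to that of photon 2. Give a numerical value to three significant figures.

2090

f_1 = 6.140 × 10^18 Hz (from frequency = 6140 PHz, via f given directly).
f_2 = 2.938 × 10^15 Hz (from energy = 12.15 eV, via f = E/h).
Ratio = 6.140 × 10^18 / 2.938 × 10^15 = 2090.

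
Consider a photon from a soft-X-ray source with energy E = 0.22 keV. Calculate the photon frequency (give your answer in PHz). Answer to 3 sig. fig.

53.2 PHz

(h = 6.62607015 × 10^-34 J·s, 1 eV = 1.602176634 × 10^-19 J.)
Convert to SI: E = 0.22 keV = 3.5248 × 10^-17 J.
For a photon f = E/h, so f = 5.320 × 10^16 Hz.
Converting to PHz: f = 53.20 PHz ≈ 53.2 PHz.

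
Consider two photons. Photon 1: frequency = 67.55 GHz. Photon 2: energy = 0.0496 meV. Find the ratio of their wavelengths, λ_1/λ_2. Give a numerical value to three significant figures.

0.178

λ_1 = 0.004438 m (from frequency = 67.55 GHz, via λ = c/f).
λ_2 = 0.02500 m (from energy = 0.0496 meV, via λ = hc/E).
Ratio = 0.004438 / 0.02500 = 0.178.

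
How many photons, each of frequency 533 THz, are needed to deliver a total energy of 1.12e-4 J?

Per-photon energy: E = 3.532e-19 J (from frequency = 533 THz).
N = E_total / E_photon = 1.12e-4 J / 3.532e-19 J = 3.17e14.

3.17e14 photons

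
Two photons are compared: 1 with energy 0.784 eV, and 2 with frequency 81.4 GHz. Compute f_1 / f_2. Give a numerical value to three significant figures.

2330

f_1 = 1.896 × 10^14 Hz (from energy = 0.784 eV, via f = E/h).
f_2 = 8.140 × 10^10 Hz (from frequency = 81.4 GHz, via f given directly).
Ratio = 1.896 × 10^14 / 8.140 × 10^10 = 2330.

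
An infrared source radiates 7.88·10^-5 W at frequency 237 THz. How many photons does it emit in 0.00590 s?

2.96·10^12 photons

Total energy: E_total = P·t = 7.88·10^-5 × 0.00590 = 4.649·10^-7 J.
Per-photon energy: E = 1.570·10^-19 J.
N = E_total / E_photon = 2.96·10^12.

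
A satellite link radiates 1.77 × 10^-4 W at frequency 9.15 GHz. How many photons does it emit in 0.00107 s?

Total energy: E_total = P·t = 1.77 × 10^-4 × 0.00107 = 1.894 × 10^-7 J.
Per-photon energy: E = 6.063 × 10^-24 J.
N = E_total / E_photon = 3.12 × 10^16.

3.12 × 10^16 photons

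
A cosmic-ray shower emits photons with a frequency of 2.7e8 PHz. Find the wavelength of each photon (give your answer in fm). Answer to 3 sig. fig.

Use c = 2.99792458e8 m/s.
Convert to SI: f = 2.7e8 PHz = 2.7e23 Hz.
The photon relation is λ = c/f, giving λ = 1.110e-15 m.
Converting to fm: λ = 1.110 fm ≈ 1.11 fm.

1.11 fm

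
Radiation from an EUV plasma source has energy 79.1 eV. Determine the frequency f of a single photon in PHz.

19.1 PHz

Use h = 6.62607015 × 10^-34 J·s, 1 eV = 1.602176634 × 10^-19 J.
First convert: E = 79.1 eV = 1.2673 × 10^-17 J.
For a photon f = E/h, so f = 1.913 × 10^16 Hz.
Converting to PHz: f = 19.13 PHz ≈ 19.1 PHz.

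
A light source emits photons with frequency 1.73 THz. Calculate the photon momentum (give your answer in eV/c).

Use h = 6.62607015 × 10^-34 J·s, c = 2.99792458 × 10^8 m/s, 1 eV = 1.602176634 × 10^-19 J.
Convert to SI: f = 1.73 THz = 1.73 × 10^12 Hz.
For a photon p = hf/c, so p = 3.824 × 10^-30 kg·m/s.
Converting to eV/c: p = 0.007155 eV/c ≈ 7.15 × 10^-3 eV/c.

7.15 × 10^-3 eV/c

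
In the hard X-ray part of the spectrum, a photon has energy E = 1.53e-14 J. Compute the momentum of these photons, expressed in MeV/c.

0.0955 MeV/c

Take c = 2.99792458e8 m/s, 1 eV = 1.602176634e-19 J.
Apply p = E/c: p = 5.104e-23 kg·m/s.
Converting to MeV/c: p = 0.09550 MeV/c ≈ 0.0955 MeV/c.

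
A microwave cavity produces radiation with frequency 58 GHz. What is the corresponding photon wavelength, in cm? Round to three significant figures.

(c = 2.99792458e8 m/s.)
In SI units: f = 58 GHz = 5.8e10 Hz.
Since λ = c/f for a photon, λ = 0.005169 m.
Converting to cm: λ = 0.5169 cm ≈ 0.517 cm.

0.517 cm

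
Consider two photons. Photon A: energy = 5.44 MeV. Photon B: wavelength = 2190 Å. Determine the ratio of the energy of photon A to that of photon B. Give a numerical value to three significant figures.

9.61e5

E_A = 8.716e-13 J (from energy = 5.44 MeV, via E given directly).
E_B = 9.071e-19 J (from wavelength = 2190 Å, via E = hc/λ).
Ratio = 8.716e-13 / 9.071e-19 = 9.61e5.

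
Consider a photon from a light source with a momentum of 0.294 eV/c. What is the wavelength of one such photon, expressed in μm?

In SI units: p = 0.294 eV/c = 1.5712e-28 kg·m/s.
For a photon λ = h/p, so λ = 4.217e-6 m.
Converting to μm: λ = 4.217 μm ≈ 4.22 μm.

4.22 μm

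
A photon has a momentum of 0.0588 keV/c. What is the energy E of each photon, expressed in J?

Take c = 2.99792458e8 m/s, 1 eV = 1.602176634e-19 J.
First convert: p = 0.0588 keV/c = 3.1424e-26 kg·m/s.
For a photon E = pc, so E = 9.421e-18 J.
So E ≈ 9.42e-18 J.

9.42e-18 J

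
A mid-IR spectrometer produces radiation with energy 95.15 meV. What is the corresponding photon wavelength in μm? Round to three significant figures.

First convert: E = 95.15 meV = 1.5245·10^-20 J.
Since λ = hc/E for a photon, λ = 1.303·10^-5 m.
Converting to μm: λ = 13.03 μm ≈ 13.0 μm.

13.0 μm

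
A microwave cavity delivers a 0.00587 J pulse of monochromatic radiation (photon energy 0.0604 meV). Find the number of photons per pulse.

Per-photon energy: E = 9.677e-24 J (from energy = 0.0604 meV).
N = E_total / E_photon = 0.00587 J / 9.677e-24 J = 6.07e20.

6.07e20 photons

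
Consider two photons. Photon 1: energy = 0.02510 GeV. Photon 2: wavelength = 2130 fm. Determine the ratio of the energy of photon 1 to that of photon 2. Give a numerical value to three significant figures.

43.1

E_1 = 4.021 × 10^-12 J (from energy = 0.02510 GeV, via E given directly).
E_2 = 9.326 × 10^-14 J (from wavelength = 2130 fm, via E = hc/λ).
Ratio = 4.021 × 10^-12 / 9.326 × 10^-14 = 43.1.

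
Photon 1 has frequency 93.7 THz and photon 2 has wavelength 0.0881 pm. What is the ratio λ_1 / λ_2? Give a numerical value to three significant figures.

3.63e7

λ_1 = 3.199e-6 m (from frequency = 93.7 THz, via λ = c/f).
λ_2 = 8.810e-14 m (from wavelength = 0.0881 pm, via λ given directly).
Ratio = 3.199e-6 / 8.810e-14 = 3.63e7.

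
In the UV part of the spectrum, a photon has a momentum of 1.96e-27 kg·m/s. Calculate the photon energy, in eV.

Since E = pc for a photon, E = 5.876e-19 J.
Converting to eV: E = 3.667 eV ≈ 3.67 eV.

3.67 eV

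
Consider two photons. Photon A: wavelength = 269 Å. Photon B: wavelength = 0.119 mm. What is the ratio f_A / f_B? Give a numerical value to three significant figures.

4420

f_A = 1.114 × 10^16 Hz (from wavelength = 269 Å, via f = c/λ).
f_B = 2.519 × 10^12 Hz (from wavelength = 0.119 mm, via f = c/λ).
Ratio = 1.114 × 10^16 / 2.519 × 10^12 = 4420.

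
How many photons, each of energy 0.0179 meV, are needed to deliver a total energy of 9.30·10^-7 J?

Per-photon energy: E = 2.868·10^-24 J (from energy = 0.0179 meV).
N = E_total / E_photon = 9.30·10^-7 J / 2.868·10^-24 J = 3.24·10^17.

3.24·10^17 photons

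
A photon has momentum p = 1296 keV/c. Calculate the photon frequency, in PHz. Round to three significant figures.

3.13 × 10^5 PHz

Take h = 6.62607015 × 10^-34 J·s, c = 2.99792458 × 10^8 m/s, 1 eV = 1.602176634 × 10^-19 J.
In SI units: p = 1296 keV/c = 6.9262 × 10^-22 kg·m/s.
For a photon f = pc/h, so f = 3.134 × 10^20 Hz.
Converting to PHz: f = 313400 PHz ≈ 3.13 × 10^5 PHz.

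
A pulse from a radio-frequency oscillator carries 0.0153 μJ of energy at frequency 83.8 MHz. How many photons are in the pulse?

2.76·10^17 photons

Per-photon energy: E = 5.553·10^-26 J (from frequency = 83.8 MHz).
N = E_total / E_photon = 1.53·10^-8 J / 5.553·10^-26 J = 2.76·10^17.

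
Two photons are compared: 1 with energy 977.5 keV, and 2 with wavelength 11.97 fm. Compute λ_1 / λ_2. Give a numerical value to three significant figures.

106

λ_1 = 1.268 × 10^-12 m (from energy = 977.5 keV, via λ = hc/E).
λ_2 = 1.197 × 10^-14 m (from wavelength = 11.97 fm, via λ given directly).
Ratio = 1.268 × 10^-12 / 1.197 × 10^-14 = 106.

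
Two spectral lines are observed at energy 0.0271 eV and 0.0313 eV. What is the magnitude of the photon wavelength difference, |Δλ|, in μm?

6.14 μm

Using λ = hc/E: λ₁ = 4.575e-5 m, λ₂ = 3.961e-5 m.
|Δλ| = |4.575e-5 − 3.961e-5| = 6.14e-6 m = 6.14 μm.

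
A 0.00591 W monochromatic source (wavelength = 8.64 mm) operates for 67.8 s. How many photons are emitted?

1.74e22 photons

Total energy: E_total = P·t = 0.00591 × 67.8 = 0.4007 J.
Per-photon energy: E = 2.299e-23 J.
N = E_total / E_photon = 1.74e22.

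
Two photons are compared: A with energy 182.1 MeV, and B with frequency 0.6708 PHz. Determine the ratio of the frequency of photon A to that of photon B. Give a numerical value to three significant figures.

f_A = 4.403e22 Hz (from energy = 182.1 MeV, via f = E/h).
f_B = 6.708e14 Hz (from frequency = 0.6708 PHz, via f given directly).
Ratio = 4.403e22 / 6.708e14 = 6.56e7.

6.56e7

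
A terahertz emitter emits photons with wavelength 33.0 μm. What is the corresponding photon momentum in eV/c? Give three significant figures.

Take h = 6.62607015 × 10^-34 J·s, c = 2.99792458 × 10^8 m/s, 1 eV = 1.602176634 × 10^-19 J.
Convert to SI: λ = 33.0 μm = 3.30 × 10^-5 m.
Since p = h/λ for a photon, p = 2.008 × 10^-29 kg·m/s.
Converting to eV/c: p = 0.03757 eV/c ≈ 0.0376 eV/c.

0.0376 eV/c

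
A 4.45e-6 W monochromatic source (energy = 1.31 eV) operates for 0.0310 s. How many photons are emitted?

6.57e11 photons

Total energy: E_total = P·t = 4.45e-6 × 0.0310 = 1.379e-7 J.
Per-photon energy: E = 2.099e-19 J.
N = E_total / E_photon = 6.57e11.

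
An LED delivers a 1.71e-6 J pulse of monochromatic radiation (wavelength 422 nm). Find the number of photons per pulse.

Per-photon energy: E = 4.707e-19 J (from wavelength = 422 nm).
N = E_total / E_photon = 1.71e-6 J / 4.707e-19 J = 3.63e12.

3.63e12 photons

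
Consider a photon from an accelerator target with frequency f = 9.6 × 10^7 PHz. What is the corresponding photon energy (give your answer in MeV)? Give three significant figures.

Use h = 6.62607015 × 10^-34 J·s, 1 eV = 1.602176634 × 10^-19 J.
First convert: f = 9.6 × 10^7 PHz = 9.6 × 10^22 Hz.
For a photon E = hf, so E = 6.361 × 10^-11 J.
Converting to MeV: E = 397.0 MeV ≈ 397 MeV.

397 MeV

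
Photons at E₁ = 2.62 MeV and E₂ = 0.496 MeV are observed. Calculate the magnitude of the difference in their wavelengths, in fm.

2030 fm

Using λ = hc/E: λ₁ = 4.732e-13 m, λ₂ = 2.500e-12 m.
|Δλ| = |4.732e-13 − 2.500e-12| = 2.03e-12 m = 2030 fm.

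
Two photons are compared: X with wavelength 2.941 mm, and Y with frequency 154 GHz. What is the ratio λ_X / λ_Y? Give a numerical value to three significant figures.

λ_X = 0.002941 m (from wavelength = 2.941 mm, via λ given directly).
λ_Y = 0.001947 m (from frequency = 154 GHz, via λ = c/f).
Ratio = 0.002941 / 0.001947 = 1.51.

1.51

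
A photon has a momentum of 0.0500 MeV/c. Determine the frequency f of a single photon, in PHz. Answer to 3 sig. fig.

1.21 × 10^4 PHz

(h = 6.62607015 × 10^-34 J·s, c = 2.99792458 × 10^8 m/s, 1 eV = 1.602176634 × 10^-19 J.)
Convert to SI: p = 0.0500 MeV/c = 2.6721 × 10^-23 kg·m/s.
Since f = pc/h for a photon, f = 1.209 × 10^19 Hz.
Converting to PHz: f = 12090 PHz ≈ 1.21 × 10^4 PHz.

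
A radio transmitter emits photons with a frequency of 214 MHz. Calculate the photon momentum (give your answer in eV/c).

8.85 × 10^-7 eV/c

Use h = 6.62607015 × 10^-34 J·s, c = 2.99792458 × 10^8 m/s, 1 eV = 1.602176634 × 10^-19 J.
First convert: f = 214 MHz = 2.14 × 10^8 Hz.
Since p = hf/c for a photon, p = 4.730 × 10^-34 kg·m/s.
Converting to eV/c: p = 8.850 × 10^-7 eV/c ≈ 8.85 × 10^-7 eV/c.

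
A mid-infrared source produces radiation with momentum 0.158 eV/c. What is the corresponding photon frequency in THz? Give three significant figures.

Use h = 6.62607015e-34 J·s, c = 2.99792458e8 m/s, 1 eV = 1.602176634e-19 J.
In SI units: p = 0.158 eV/c = 8.4440e-29 kg·m/s.
Apply f = pc/h: f = 3.820e13 Hz.
Converting to THz: f = 38.20 THz ≈ 38.2 THz.

38.2 THz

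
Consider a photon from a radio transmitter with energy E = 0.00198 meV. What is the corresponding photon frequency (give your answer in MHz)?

479 MHz

Take h = 6.62607015e-34 J·s, 1 eV = 1.602176634e-19 J.
In SI units: E = 0.00198 meV = 3.1723e-25 J.
Since f = E/h for a photon, f = 4.788e8 Hz.
Converting to MHz: f = 478.8 MHz ≈ 479 MHz.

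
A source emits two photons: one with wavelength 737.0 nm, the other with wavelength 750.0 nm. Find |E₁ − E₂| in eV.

Using E = hc/λ: E₁ = 2.6953·10^-19 J, E₂ = 2.6486·10^-19 J.
|ΔE| = |2.6953·10^-19 − 2.6486·10^-19| = 4.67·10^-21 J = 0.0292 eV.

0.0292 eV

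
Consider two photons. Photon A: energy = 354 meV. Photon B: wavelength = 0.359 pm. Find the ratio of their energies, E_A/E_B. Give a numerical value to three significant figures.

1.03 × 10^-7

E_A = 5.672 × 10^-20 J (from energy = 354 meV, via E given directly).
E_B = 5.533 × 10^-13 J (from wavelength = 0.359 pm, via E = hc/λ).
Ratio = 5.672 × 10^-20 / 5.533 × 10^-13 = 1.03 × 10^-7.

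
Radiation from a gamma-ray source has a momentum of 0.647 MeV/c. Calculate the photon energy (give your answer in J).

1.04 × 10^-13 J

Use c = 2.99792458 × 10^8 m/s, 1 eV = 1.602176634 × 10^-19 J.
First convert: p = 0.647 MeV/c = 3.4578 × 10^-22 kg·m/s.
Apply E = pc: E = 1.037 × 10^-13 J.
So E ≈ 1.04 × 10^-13 J.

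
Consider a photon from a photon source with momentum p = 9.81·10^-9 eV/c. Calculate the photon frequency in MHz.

(h = 6.62607015·10^-34 J·s, c = 2.99792458·10^8 m/s, 1 eV = 1.602176634·10^-19 J.)
In SI units: p = 9.81·10^-9 eV/c = 5.2427·10^-36 kg·m/s.
Apply f = pc/h: f = 2.372·10^6 Hz.
Converting to MHz: f = 2.372 MHz ≈ 2.37 MHz.

2.37 MHz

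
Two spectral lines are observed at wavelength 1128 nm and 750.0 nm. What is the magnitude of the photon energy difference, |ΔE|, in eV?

0.554 eV

Using E = hc/λ: E₁ = 1.7610 × 10^-19 J, E₂ = 2.6486 × 10^-19 J.
|ΔE| = |1.7610 × 10^-19 − 2.6486 × 10^-19| = 8.88 × 10^-20 J = 0.554 eV.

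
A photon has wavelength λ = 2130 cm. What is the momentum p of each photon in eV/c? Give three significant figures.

5.82 × 10^-8 eV/c

Use h = 6.62607015 × 10^-34 J·s, c = 2.99792458 × 10^8 m/s, 1 eV = 1.602176634 × 10^-19 J.
In SI units: λ = 2130 cm = 21.3 m.
For a photon p = h/λ, so p = 3.111 × 10^-35 kg·m/s.
Converting to eV/c: p = 5.821 × 10^-8 eV/c ≈ 5.82 × 10^-8 eV/c.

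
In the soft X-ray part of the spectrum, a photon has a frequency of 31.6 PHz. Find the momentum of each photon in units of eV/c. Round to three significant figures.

Take h = 6.62607015e-34 J·s, c = 2.99792458e8 m/s, 1 eV = 1.602176634e-19 J.
Convert to SI: f = 31.6 PHz = 3.16e16 Hz.
For a photon p = hf/c, so p = 6.984e-26 kg·m/s.
Converting to eV/c: p = 130.7 eV/c ≈ 131 eV/c.

131 eV/c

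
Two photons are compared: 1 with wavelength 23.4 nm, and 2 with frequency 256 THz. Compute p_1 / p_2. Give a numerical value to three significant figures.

50.0

p_1 = 2.832e-26 kg·m/s (from wavelength = 23.4 nm, via p = h/λ).
p_2 = 5.658e-28 kg·m/s (from frequency = 256 THz, via p = hf/c).
Ratio = 2.832e-26 / 5.658e-28 = 50.0.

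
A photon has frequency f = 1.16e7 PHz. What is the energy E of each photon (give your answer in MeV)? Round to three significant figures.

48.0 MeV

Take h = 6.62607015e-34 J·s, 1 eV = 1.602176634e-19 J.
Convert to SI: f = 1.16e7 PHz = 1.16e22 Hz.
Apply E = hf: E = 7.686e-12 J.
Converting to MeV: E = 47.97 MeV ≈ 48.0 MeV.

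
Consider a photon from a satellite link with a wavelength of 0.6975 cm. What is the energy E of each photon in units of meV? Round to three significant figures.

First convert: λ = 0.6975 cm = 0.006975 m.
For a photon E = hc/λ, so E = 2.848e-23 J.
Converting to meV: E = 0.1778 meV ≈ 0.178 meV.

0.178 meV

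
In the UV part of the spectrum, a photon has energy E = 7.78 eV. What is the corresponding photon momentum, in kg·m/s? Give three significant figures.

4.16 × 10^-27 kg·m/s

(c = 2.99792458 × 10^8 m/s, 1 eV = 1.602176634 × 10^-19 J.)
First convert: E = 7.78 eV = 1.2465 × 10^-18 J.
Since p = E/c for a photon, p = 4.158 × 10^-27 kg·m/s.
So p ≈ 4.16 × 10^-27 kg·m/s.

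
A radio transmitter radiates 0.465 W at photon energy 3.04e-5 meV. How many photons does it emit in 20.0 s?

1.91e27 photons

Total energy: E_total = P·t = 0.465 × 20.0 = 9.300 J.
Per-photon energy: E = 4.871e-27 J.
N = E_total / E_photon = 1.91e27.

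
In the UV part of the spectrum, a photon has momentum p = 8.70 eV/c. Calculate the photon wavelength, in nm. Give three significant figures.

143 nm

Take h = 6.62607015 × 10^-34 J·s, c = 2.99792458 × 10^8 m/s, 1 eV = 1.602176634 × 10^-19 J.
In SI units: p = 8.70 eV/c = 4.6495 × 10^-27 kg·m/s.
The photon relation is λ = h/p, giving λ = 1.425 × 10^-7 m.
Converting to nm: λ = 142.5 nm ≈ 143 nm.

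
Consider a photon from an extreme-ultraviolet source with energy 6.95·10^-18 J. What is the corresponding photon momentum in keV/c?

0.0434 keV/c

Use c = 2.99792458·10^8 m/s, 1 eV = 1.602176634·10^-19 J.
Since p = E/c for a photon, p = 2.318·10^-26 kg·m/s.
Converting to keV/c: p = 0.04338 keV/c ≈ 0.0434 keV/c.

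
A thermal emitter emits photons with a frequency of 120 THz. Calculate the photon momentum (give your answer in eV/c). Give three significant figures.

(h = 6.62607015 × 10^-34 J·s, c = 2.99792458 × 10^8 m/s, 1 eV = 1.602176634 × 10^-19 J.)
In SI units: f = 120 THz = 1.2 × 10^14 Hz.
Since p = hf/c for a photon, p = 2.652 × 10^-28 kg·m/s.
Converting to eV/c: p = 0.4963 eV/c ≈ 0.496 eV/c.

0.496 eV/c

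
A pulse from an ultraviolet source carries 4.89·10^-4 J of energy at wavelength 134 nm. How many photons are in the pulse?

Per-photon energy: E = 1.482·10^-18 J (from wavelength = 134 nm).
N = E_total / E_photon = 4.89·10^-4 J / 1.482·10^-18 J = 3.30·10^14.

3.30·10^14 photons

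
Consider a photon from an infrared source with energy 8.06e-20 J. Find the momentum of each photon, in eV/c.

The photon relation is p = E/c, giving p = 2.689e-28 kg·m/s.
Converting to eV/c: p = 0.5031 eV/c ≈ 0.503 eV/c.

0.503 eV/c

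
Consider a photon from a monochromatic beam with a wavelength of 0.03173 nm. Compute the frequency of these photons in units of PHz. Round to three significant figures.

9450 PHz

(c = 2.99792458·10^8 m/s.)
Convert to SI: λ = 0.03173 nm = 3.173·10^-11 m.
Apply f = c/λ: f = 9.448·10^18 Hz.
Converting to PHz: f = 9448 PHz ≈ 9450 PHz.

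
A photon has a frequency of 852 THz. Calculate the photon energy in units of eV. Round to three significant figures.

3.52 eV

Take h = 6.62607015 × 10^-34 J·s, 1 eV = 1.602176634 × 10^-19 J.
In SI units: f = 852 THz = 8.52 × 10^14 Hz.
Apply E = hf: E = 5.645 × 10^-19 J.
Converting to eV: E = 3.524 eV ≈ 3.52 eV.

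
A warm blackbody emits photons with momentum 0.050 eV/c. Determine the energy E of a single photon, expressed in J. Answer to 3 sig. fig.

Take c = 2.99792458 × 10^8 m/s, 1 eV = 1.602176634 × 10^-19 J.
In SI units: p = 0.050 eV/c = 2.6721 × 10^-29 kg·m/s.
For a photon E = pc, so E = 8.011 × 10^-21 J.
So E ≈ 8.01 × 10^-21 J.

8.01 × 10^-21 J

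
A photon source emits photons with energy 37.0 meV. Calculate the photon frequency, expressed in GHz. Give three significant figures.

8950 GHz

Use h = 6.62607015 × 10^-34 J·s, 1 eV = 1.602176634 × 10^-19 J.
In SI units: E = 37.0 meV = 5.9281 × 10^-21 J.
Since f = E/h for a photon, f = 8.947 × 10^12 Hz.
Converting to GHz: f = 8947 GHz ≈ 8950 GHz.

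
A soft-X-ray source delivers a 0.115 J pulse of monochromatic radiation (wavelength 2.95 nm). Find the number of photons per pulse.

Per-photon energy: E = 6.734 × 10^-17 J (from wavelength = 2.95 nm).
N = E_total / E_photon = 0.115 J / 6.734 × 10^-17 J = 1.71 × 10^15.

1.71 × 10^15 photons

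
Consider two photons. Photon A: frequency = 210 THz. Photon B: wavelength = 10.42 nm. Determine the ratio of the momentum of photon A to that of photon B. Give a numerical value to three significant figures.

p_A = 4.641e-28 kg·m/s (from frequency = 210 THz, via p = hf/c).
p_B = 6.359e-26 kg·m/s (from wavelength = 10.42 nm, via p = h/λ).
Ratio = 4.641e-28 / 6.359e-26 = 7.30e-3.

7.30e-3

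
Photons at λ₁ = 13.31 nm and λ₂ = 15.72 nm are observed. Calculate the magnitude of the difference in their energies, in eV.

Using E = hc/λ: E₁ = 1.4924 × 10^-17 J, E₂ = 1.2636 × 10^-17 J.
|ΔE| = |1.4924 × 10^-17 − 1.2636 × 10^-17| = 2.29 × 10^-18 J = 14.3 eV.

14.3 eV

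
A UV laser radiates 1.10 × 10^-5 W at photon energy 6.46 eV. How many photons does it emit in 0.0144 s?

Total energy: E_total = P·t = 1.10 × 10^-5 × 0.0144 = 1.584 × 10^-7 J.
Per-photon energy: E = 1.035 × 10^-18 J.
N = E_total / E_photon = 1.53 × 10^11.

1.53 × 10^11 photons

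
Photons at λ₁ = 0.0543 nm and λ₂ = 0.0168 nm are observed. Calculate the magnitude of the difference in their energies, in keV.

51.0 keV

Using E = hc/λ: E₁ = 3.658e-15 J, E₂ = 1.182e-14 J.
|ΔE| = |3.658e-15 − 1.182e-14| = 8.17e-15 J = 51.0 keV.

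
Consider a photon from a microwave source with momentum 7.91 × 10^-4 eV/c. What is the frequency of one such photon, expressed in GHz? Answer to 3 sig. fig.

191 GHz

(h = 6.62607015 × 10^-34 J·s, c = 2.99792458 × 10^8 m/s, 1 eV = 1.602176634 × 10^-19 J.)
First convert: p = 7.91 × 10^-4 eV/c = 4.2273 × 10^-31 kg·m/s.
For a photon f = pc/h, so f = 1.913 × 10^11 Hz.
Converting to GHz: f = 191.3 GHz ≈ 191 GHz.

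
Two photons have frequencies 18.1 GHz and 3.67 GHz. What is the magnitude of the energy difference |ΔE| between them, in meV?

Using E = hf: E₁ = 1.199 × 10^-23 J, E₂ = 2.432 × 10^-24 J.
|ΔE| = |1.199 × 10^-23 − 2.432 × 10^-24| = 9.56 × 10^-24 J = 0.0597 meV.

0.0597 meV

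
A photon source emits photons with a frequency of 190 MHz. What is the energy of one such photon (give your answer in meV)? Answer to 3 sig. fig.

Use h = 6.62607015e-34 J·s, 1 eV = 1.602176634e-19 J.
First convert: f = 190 MHz = 1.90e8 Hz.
For a photon E = hf, so E = 1.259e-25 J.
Converting to meV: E = 7.858e-4 meV ≈ 7.86e-4 meV.

7.86e-4 meV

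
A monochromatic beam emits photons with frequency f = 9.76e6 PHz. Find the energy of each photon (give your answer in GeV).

First convert: f = 9.76e6 PHz = 9.76e21 Hz.
Apply E = hf: E = 6.467e-12 J.
Converting to GeV: E = 0.04036 GeV ≈ 0.0404 GeV.

0.0404 GeV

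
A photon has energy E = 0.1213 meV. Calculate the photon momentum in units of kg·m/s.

First convert: E = 0.1213 meV = 1.9434e-23 J.
Since p = E/c for a photon, p = 6.483e-32 kg·m/s.
So p ≈ 6.48e-32 kg·m/s.

6.48e-32 kg·m/s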